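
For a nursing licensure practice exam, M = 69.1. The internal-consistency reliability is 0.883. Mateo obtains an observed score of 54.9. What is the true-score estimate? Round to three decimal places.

T̂ = 0.883(54.9) + 0.117(69.1) = 48.4767 + 8.0847 = 56.5614 → 56.561

56.561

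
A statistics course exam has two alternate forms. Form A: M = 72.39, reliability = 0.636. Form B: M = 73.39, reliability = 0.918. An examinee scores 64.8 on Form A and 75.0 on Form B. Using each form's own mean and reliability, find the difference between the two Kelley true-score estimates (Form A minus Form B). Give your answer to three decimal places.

-7.305

T̂_A = 0.636(64.8) + 0.364(72.39) = 67.56276
T̂_B = 0.918(75.0) + 0.082(73.39) = 74.86798
T̂_A − T̂_B = -7.30522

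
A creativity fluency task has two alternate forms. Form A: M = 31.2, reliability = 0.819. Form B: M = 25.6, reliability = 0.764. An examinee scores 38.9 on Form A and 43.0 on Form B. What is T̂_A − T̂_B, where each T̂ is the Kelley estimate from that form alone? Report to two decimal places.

T̂_A = 0.819(38.9) + 0.181(31.2) = 37.5063
T̂_B = 0.764(43.0) + 0.236(25.6) = 38.8936
T̂_A − T̂_B = -1.3873

-1.39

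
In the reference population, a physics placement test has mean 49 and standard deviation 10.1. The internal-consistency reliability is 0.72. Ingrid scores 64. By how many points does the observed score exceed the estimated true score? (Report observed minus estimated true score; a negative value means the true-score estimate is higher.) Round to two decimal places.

4.20

T̂ = ρX + (1 − ρ)μ
  = 0.72 × 64 + 0.28 × 49
  = 46.08 + 13.72
  = 59.8000
  ≈ 59.800
X − T̂ = 64 − 59.800 = 4.200 → 4.20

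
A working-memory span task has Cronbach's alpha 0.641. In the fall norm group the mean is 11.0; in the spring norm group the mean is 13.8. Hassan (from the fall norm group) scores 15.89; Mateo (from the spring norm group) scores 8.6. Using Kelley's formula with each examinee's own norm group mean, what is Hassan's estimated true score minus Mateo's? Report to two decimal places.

3.67

T̂_Hassan = 0.641(15.89) + 0.359(11.0) = 14.1345
T̂_Mateo = 0.641(8.6) + 0.359(13.8) = 10.4668
Difference = 14.1345 − 10.4668 = 3.6677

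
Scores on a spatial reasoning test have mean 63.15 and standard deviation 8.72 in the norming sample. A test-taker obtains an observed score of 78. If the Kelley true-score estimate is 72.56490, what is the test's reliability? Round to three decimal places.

0.634

T̂ = ρX + (1 − ρ)μ  ⇒  T̂ − μ = ρ(X − μ)
ρ = (T̂ − μ)/(X − μ) = (72.56490 − 63.15) / (78 − 63.15) = 9.41490 / 14.85 = 0.63400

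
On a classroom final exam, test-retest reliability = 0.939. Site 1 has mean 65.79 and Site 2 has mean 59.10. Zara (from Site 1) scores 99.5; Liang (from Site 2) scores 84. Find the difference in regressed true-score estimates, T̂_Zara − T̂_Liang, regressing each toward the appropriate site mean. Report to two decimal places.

T̂_Zara = 0.939(99.5) + 0.061(65.79) = 97.4437
T̂_Liang = 0.939(84) + 0.061(59.10) = 82.4811
Difference = 97.4437 − 82.4811 = 14.9626

14.96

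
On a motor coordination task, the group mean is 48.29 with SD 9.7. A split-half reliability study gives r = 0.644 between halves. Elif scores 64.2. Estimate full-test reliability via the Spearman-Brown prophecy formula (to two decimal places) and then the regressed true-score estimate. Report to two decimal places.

60.70

Spearman-Brown: ρ = 2r/(1 + r) = 2(0.644)/(1 + 0.644) = 1.2880/1.644 = 0.7835 → 0.78
T̂ = ρX + (1 − ρ)μ
  = 0.78 × 64.2 + 0.22 × 48.29
  = 50.076 + 10.6238
  = 60.700
  ≈ 60.70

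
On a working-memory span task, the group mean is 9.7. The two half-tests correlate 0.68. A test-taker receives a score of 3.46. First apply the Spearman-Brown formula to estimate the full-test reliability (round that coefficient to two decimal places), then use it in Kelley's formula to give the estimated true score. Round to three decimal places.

Spearman-Brown: ρ = 2r/(1 + r) = 2(0.68)/(1 + 0.68) = 1.360/1.68 = 0.8095 → 0.81
T̂ = ρX + (1 − ρ)μ
  = 0.81 × 3.46 + 0.19 × 9.7
  = 2.8026 + 1.843
  = 4.6456
  ≈ 4.646

4.646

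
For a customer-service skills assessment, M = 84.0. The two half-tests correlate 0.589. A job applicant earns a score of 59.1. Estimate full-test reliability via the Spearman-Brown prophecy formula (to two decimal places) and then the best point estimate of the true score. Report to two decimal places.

65.57

Spearman-Brown: ρ = 2r/(1 + r) = 2(0.589)/(1 + 0.589) = 1.1780/1.589 = 0.7413 → 0.74
Kelley's formula gives T̂ = 0.74·59.1 + 0.26·84.0 = 43.734 + 21.840 = 65.574.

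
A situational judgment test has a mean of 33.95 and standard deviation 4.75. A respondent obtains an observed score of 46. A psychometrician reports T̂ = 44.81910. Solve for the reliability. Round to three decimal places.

T̂ = ρX + (1 − ρ)μ  ⇒  T̂ − μ = ρ(X − μ)
ρ = (T̂ − μ)/(X − μ) = (44.81910 − 33.95) / (46 − 33.95) = 10.86910 / 12.05 = 0.90200

0.902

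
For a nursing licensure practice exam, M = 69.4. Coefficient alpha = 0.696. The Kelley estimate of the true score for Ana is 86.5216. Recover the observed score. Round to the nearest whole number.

94

T̂ = ρX + (1 − ρ)μ  ⇒  X = (T̂ − (1 − ρ)μ) / ρ
X = (86.5216 − 0.304 × 69.4) / 0.696 = (86.5216 − 21.0976) / 0.696 = 65.4240 / 0.696 = 94.00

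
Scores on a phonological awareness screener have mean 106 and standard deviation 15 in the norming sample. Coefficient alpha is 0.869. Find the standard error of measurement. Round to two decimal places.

SEM = SD · √(1 − ρ) = 15 × √0.131 = 15 × 0.3619 = 5.429

5.43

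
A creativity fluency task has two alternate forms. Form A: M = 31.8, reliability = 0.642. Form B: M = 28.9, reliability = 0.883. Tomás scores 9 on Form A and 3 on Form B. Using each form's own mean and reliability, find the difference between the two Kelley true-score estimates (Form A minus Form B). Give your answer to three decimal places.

T̂_A = 0.642(9) + 0.358(31.8) = 17.16240
T̂_B = 0.883(3) + 0.117(28.9) = 6.03030
T̂_A − T̂_B = 11.13210

11.132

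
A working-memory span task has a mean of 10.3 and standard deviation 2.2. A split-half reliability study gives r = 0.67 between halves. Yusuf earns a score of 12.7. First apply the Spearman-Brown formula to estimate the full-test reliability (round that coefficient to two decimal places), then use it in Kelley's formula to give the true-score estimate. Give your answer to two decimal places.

Spearman-Brown: ρ = 2r/(1 + r) = 2(0.67)/(1 + 0.67) = 1.340/1.67 = 0.8024 → 0.80
Weight the observed score by reliability and the mean by (1 − reliability): T̂ = 0.80·12.7 + 0.20·10.3 = 10.160 + 2.060 = 12.220.

12.22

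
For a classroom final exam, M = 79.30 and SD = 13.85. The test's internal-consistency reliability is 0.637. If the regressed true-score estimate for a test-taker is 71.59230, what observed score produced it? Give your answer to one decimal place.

T̂ = ρX + (1 − ρ)μ  ⇒  X = (T̂ − (1 − ρ)μ) / ρ
X = (71.59230 − 0.363 × 79.30) / 0.637 = (71.59230 − 28.78590) / 0.637 = 42.80640 / 0.637 = 67.200

67.2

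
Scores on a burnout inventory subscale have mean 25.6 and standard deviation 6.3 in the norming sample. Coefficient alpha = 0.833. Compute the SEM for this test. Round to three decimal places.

2.575

SEM = SD · √(1 − ρ) = 6.3 × √0.167 = 6.3 × 0.4087 = 2.5745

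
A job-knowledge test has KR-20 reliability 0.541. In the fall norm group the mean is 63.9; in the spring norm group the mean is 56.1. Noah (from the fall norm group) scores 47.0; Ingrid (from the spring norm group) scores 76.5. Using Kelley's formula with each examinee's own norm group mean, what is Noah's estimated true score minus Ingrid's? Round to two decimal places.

-12.38

T̂_Noah = 0.541(47.0) + 0.459(63.9) = 54.7571
T̂_Ingrid = 0.541(76.5) + 0.459(56.1) = 67.1364
Difference = 54.7571 − 67.1364 = -12.3793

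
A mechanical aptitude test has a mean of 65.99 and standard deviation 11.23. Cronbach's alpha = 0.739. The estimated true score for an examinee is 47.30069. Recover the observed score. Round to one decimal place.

40.7

T̂ = ρX + (1 − ρ)μ  ⇒  X = (T̂ − (1 − ρ)μ) / ρ
X = (47.30069 − 0.261 × 65.99) / 0.739 = (47.30069 − 17.22339) / 0.739 = 30.07730 / 0.739 = 40.700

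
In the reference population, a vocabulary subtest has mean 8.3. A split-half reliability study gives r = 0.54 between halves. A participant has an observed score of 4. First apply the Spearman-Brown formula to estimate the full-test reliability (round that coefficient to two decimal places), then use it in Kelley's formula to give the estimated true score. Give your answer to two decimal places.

Spearman-Brown: ρ = 2r/(1 + r) = 2(0.54)/(1 + 0.54) = 1.080/1.54 = 0.7013 → 0.70
T̂ = ρX + (1 − ρ)μ
  = 0.70 × 4 + 0.30 × 8.3
  = 2.80 + 2.490
  = 5.290
  ≈ 5.29

5.29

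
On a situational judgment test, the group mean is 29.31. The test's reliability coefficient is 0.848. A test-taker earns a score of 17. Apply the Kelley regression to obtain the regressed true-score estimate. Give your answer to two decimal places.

18.87

T̂ = ρX + (1 − ρ)μ
  = 0.848 × 17 + 0.152 × 29.31
  = 14.416 + 4.45512
  = 18.871
  ≈ 18.87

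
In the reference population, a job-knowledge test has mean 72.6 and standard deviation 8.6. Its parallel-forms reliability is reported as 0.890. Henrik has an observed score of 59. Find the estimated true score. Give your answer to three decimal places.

60.496

Regress the observed score toward the mean by the unreliability: T̂ = 0.890·59 + 0.110·72.6 = 52.510 + 7.9860 = 60.4960.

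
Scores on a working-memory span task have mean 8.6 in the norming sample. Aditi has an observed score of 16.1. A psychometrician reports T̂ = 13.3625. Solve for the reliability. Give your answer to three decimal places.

0.635

T̂ = ρX + (1 − ρ)μ  ⇒  T̂ − μ = ρ(X − μ)
ρ = (T̂ − μ)/(X − μ) = (13.3625 − 8.6) / (16.1 − 8.6) = 4.7625 / 7.5 = 0.63500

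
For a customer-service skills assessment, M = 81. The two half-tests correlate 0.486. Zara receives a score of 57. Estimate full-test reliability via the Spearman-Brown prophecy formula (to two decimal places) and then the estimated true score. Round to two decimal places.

Spearman-Brown: ρ = 2r/(1 + r) = 2(0.486)/(1 + 0.486) = 0.9720/1.486 = 0.6541 → 0.65
Kelley's formula gives T̂ = 0.65·57 + 0.35·81 = 37.05 + 28.35 = 65.400.

65.40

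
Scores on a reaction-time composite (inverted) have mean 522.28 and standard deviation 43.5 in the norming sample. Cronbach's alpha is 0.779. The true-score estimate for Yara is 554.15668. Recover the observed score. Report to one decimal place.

563.2

T̂ = ρX + (1 − ρ)μ  ⇒  X = (T̂ − (1 − ρ)μ) / ρ
X = (554.15668 − 0.221 × 522.28) / 0.779 = (554.15668 − 115.42388) / 0.779 = 438.73280 / 0.779 = 563.200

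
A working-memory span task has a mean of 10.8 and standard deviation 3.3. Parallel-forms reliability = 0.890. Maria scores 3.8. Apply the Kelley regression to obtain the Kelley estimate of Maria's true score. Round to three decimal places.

4.570

Kelley's formula gives T̂ = 0.890·3.8 + 0.110·10.8 = 3.3820 + 1.1880 = 4.5700.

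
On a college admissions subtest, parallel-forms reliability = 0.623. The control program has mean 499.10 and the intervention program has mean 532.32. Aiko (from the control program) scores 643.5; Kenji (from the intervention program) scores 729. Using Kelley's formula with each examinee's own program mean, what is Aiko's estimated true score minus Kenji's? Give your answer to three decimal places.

T̂_Aiko = 0.623(643.5) + 0.377(499.10) = 589.06120
T̂_Kenji = 0.623(729) + 0.377(532.32) = 654.85164
Difference = 589.06120 − 654.85164 = -65.79044

-65.790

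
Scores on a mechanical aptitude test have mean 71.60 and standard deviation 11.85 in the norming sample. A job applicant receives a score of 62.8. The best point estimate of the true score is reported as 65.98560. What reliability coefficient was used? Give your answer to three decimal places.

T̂ = ρX + (1 − ρ)μ  ⇒  T̂ − μ = ρ(X − μ)
ρ = (T̂ − μ)/(X − μ) = (65.98560 − 71.60) / (62.8 − 71.60) = -5.61440 / -8.80 = 0.63800

0.638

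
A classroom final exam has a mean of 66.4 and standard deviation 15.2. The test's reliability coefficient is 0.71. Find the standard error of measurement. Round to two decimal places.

SEM = SD · √(1 − ρ) = 15.2 × √0.29 = 15.2 × 0.5385 = 8.185

8.19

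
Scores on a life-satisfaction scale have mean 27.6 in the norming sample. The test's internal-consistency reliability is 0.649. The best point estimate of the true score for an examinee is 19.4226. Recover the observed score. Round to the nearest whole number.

T̂ = ρX + (1 − ρ)μ  ⇒  X = (T̂ − (1 − ρ)μ) / ρ
X = (19.4226 − 0.351 × 27.6) / 0.649 = (19.4226 − 9.6876) / 0.649 = 9.7350 / 0.649 = 15.00

15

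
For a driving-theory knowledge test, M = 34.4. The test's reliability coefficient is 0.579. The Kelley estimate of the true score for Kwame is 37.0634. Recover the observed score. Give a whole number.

T̂ = ρX + (1 − ρ)μ  ⇒  X = (T̂ − (1 − ρ)μ) / ρ
X = (37.0634 − 0.421 × 34.4) / 0.579 = (37.0634 − 14.4824) / 0.579 = 22.5810 / 0.579 = 39.00

39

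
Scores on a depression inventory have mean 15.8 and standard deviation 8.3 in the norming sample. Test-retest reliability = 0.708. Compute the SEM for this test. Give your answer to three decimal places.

SEM = SD · √(1 − ρ) = 8.3 × √0.292 = 8.3 × 0.5404 = 4.4851

4.485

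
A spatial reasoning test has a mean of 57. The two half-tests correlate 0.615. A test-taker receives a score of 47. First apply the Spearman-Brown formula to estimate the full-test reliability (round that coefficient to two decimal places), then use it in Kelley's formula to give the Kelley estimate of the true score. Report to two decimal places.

49.40

Spearman-Brown: ρ = 2r/(1 + r) = 2(0.615)/(1 + 0.615) = 1.2300/1.615 = 0.7616 → 0.76
Kelley's formula gives T̂ = 0.76·47 + 0.24·57 = 35.72 + 13.68 = 49.400.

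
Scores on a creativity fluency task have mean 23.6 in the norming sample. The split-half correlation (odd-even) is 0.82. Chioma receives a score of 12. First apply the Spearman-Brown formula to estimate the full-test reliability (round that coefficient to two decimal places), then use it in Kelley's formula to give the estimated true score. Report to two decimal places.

13.16

Spearman-Brown: ρ = 2r/(1 + r) = 2(0.82)/(1 + 0.82) = 1.640/1.82 = 0.9011 → 0.90
T̂ = 0.90(12) + 0.10(23.6) = 10.80 + 2.360 = 13.160 → 13.16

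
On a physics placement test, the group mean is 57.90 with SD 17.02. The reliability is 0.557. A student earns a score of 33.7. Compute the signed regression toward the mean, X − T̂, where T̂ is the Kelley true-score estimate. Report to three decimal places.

-10.721

Kelley's formula gives T̂ = 0.557·33.7 + 0.443·57.90 = 18.7709 + 25.64970 = 44.42060.
X − T̂ = 33.7 − 44.4206 = -10.7206 → -10.721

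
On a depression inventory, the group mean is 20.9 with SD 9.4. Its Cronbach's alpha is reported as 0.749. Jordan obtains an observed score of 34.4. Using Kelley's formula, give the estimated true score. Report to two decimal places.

31.01

T̂ = ρX + (1 − ρ)μ
  = 0.749 × 34.4 + 0.251 × 20.9
  = 25.7656 + 5.2459
  = 31.011
  ≈ 31.01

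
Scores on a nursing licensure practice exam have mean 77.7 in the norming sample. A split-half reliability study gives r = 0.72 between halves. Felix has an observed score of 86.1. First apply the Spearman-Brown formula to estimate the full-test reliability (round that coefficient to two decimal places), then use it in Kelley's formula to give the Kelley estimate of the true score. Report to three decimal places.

84.756

Spearman-Brown: ρ = 2r/(1 + r) = 2(0.72)/(1 + 0.72) = 1.440/1.72 = 0.8372 → 0.84
T̂ = 0.84(86.1) + 0.16(77.7) = 72.324 + 12.432 = 84.7560 → 84.756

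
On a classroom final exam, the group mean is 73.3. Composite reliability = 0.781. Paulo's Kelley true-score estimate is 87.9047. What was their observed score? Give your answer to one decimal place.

T̂ = ρX + (1 − ρ)μ  ⇒  X = (T̂ − (1 − ρ)μ) / ρ
X = (87.9047 − 0.219 × 73.3) / 0.781 = (87.9047 − 16.0527) / 0.781 = 71.8520 / 0.781 = 92.000

92.0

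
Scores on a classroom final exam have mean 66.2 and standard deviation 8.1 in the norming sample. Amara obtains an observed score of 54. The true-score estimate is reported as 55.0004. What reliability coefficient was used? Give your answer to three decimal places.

T̂ = ρX + (1 − ρ)μ  ⇒  T̂ − μ = ρ(X − μ)
ρ = (T̂ − μ)/(X − μ) = (55.0004 − 66.2) / (54 − 66.2) = -11.1996 / -12.2 = 0.91800

0.918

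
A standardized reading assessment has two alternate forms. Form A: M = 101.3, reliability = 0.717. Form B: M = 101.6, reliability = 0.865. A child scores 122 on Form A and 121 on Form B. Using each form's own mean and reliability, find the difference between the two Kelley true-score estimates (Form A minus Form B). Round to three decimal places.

T̂_A = 0.717(122) + 0.283(101.3) = 116.14190
T̂_B = 0.865(121) + 0.135(101.6) = 118.38100
T̂_A − T̂_B = -2.23910

-2.239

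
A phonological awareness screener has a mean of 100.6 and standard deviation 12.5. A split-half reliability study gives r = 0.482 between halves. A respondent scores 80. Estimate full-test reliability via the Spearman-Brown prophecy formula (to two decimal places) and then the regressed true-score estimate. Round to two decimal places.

87.21

Spearman-Brown: ρ = 2r/(1 + r) = 2(0.482)/(1 + 0.482) = 0.9640/1.482 = 0.6505 → 0.65
T̂ = ρX + (1 − ρ)μ
  = 0.65 × 80 + 0.35 × 100.6
  = 52.00 + 35.210
  = 87.210
  ≈ 87.21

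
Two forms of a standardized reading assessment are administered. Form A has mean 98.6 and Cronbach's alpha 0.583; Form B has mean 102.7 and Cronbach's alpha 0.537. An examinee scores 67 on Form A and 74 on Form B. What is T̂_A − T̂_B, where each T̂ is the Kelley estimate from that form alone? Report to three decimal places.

T̂_A = 0.583(67) + 0.417(98.6) = 80.17720
T̂_B = 0.537(74) + 0.463(102.7) = 87.28810
T̂_A − T̂_B = -7.11090

-7.111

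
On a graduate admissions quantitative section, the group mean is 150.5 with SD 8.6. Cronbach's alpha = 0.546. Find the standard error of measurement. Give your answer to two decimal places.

5.79

SEM = SD · √(1 − ρ) = 8.6 × √0.454 = 8.6 × 0.6738 = 5.795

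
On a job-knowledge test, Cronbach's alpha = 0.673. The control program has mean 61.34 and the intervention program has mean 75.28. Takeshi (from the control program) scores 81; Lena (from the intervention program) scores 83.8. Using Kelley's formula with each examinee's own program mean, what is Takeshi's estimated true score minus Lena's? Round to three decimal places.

T̂_Takeshi = 0.673(81) + 0.327(61.34) = 74.57118
T̂_Lena = 0.673(83.8) + 0.327(75.28) = 81.01396
Difference = 74.57118 − 81.01396 = -6.44278

-6.443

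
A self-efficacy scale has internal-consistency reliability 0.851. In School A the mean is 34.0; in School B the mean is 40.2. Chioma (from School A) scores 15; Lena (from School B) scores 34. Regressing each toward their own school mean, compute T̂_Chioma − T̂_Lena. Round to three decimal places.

T̂_Chioma = 0.851(15) + 0.149(34.0) = 17.83100
T̂_Lena = 0.851(34) + 0.149(40.2) = 34.92380
Difference = 17.83100 − 34.92380 = -17.09280

-17.093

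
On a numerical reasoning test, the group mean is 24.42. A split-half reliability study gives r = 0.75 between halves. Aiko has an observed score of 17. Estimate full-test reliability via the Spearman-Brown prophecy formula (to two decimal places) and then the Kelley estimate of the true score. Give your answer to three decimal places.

Spearman-Brown: ρ = 2r/(1 + r) = 2(0.75)/(1 + 0.75) = 1.500/1.75 = 0.8571 → 0.86
Kelley's formula gives T̂ = 0.86·17 + 0.14·24.42 = 14.62 + 3.4188 = 18.0388.

18.039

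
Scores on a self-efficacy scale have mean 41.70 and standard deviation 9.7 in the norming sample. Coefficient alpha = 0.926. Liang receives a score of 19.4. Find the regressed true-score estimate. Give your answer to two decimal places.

T̂ = ρX + (1 − ρ)μ
  = 0.926 × 19.4 + 0.074 × 41.70
  = 17.9644 + 3.08580
  = 21.050
  ≈ 21.05

21.05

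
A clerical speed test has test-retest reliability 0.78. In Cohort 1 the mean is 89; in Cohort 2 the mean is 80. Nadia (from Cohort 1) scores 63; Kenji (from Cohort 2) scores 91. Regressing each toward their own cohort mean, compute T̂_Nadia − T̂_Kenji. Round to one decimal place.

T̂_Nadia = 0.78(63) + 0.22(89) = 68.720
T̂_Kenji = 0.78(91) + 0.22(80) = 88.580
Difference = 68.720 − 88.580 = -19.860

-19.9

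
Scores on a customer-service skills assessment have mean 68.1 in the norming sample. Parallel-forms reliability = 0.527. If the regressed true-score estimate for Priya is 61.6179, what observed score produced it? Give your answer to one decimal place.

55.8

T̂ = ρX + (1 − ρ)μ  ⇒  X = (T̂ − (1 − ρ)μ) / ρ
X = (61.6179 − 0.473 × 68.1) / 0.527 = (61.6179 − 32.2113) / 0.527 = 29.4066 / 0.527 = 55.800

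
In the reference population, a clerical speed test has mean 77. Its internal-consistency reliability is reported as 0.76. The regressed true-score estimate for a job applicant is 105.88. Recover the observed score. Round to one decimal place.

115.0

T̂ = ρX + (1 − ρ)μ  ⇒  X = (T̂ − (1 − ρ)μ) / ρ
X = (105.88 − 0.24 × 77) / 0.76 = (105.88 − 18.48) / 0.76 = 87.40 / 0.76 = 115.000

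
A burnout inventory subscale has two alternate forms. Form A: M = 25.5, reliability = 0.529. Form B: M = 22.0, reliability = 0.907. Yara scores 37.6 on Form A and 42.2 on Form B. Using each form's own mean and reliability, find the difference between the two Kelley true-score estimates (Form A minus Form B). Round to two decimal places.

T̂_A = 0.529(37.6) + 0.471(25.5) = 31.9009
T̂_B = 0.907(42.2) + 0.093(22.0) = 40.3214
T̂_A − T̂_B = -8.4205

-8.42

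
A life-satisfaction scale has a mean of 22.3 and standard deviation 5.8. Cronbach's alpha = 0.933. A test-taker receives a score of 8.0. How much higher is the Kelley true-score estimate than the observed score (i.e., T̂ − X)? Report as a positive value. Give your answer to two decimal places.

0.96

T̂ = 0.933(8.0) + 0.067(22.3) = 7.4640 + 1.4941 = 8.9581 → 8.958
T̂ − X = 8.958 − 8.0 = 0.958 → 0.96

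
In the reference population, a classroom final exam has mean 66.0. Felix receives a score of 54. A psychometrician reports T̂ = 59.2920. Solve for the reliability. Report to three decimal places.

T̂ = ρX + (1 − ρ)μ  ⇒  T̂ − μ = ρ(X − μ)
ρ = (T̂ − μ)/(X − μ) = (59.2920 − 66.0) / (54 − 66.0) = -6.7080 / -12.0 = 0.55900

0.559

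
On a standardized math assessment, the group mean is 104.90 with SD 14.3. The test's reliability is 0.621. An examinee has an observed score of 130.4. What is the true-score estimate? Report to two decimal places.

120.74

T̂ = ρX + (1 − ρ)μ
  = 0.621 × 130.4 + 0.379 × 104.90
  = 80.9784 + 39.75710
  = 120.736
  ≈ 120.74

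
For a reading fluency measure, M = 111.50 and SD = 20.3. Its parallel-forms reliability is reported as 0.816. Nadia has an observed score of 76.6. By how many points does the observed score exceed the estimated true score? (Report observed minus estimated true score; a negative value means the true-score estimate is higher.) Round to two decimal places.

-6.42

Regress the observed score toward the mean by the unreliability: T̂ = 0.816·76.6 + 0.184·111.50 = 62.5056 + 20.51600 = 83.0216.
X − T̂ = 76.6 − 83.022 = -6.422 → -6.42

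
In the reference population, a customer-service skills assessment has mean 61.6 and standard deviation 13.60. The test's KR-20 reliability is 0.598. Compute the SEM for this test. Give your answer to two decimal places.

SEM = SD · √(1 − ρ) = 13.60 × √0.402 = 13.60 × 0.6340 = 8.623

8.62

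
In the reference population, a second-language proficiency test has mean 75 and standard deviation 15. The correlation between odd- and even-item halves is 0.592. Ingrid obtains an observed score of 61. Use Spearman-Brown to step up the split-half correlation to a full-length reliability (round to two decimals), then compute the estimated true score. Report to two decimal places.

Spearman-Brown: ρ = 2r/(1 + r) = 2(0.592)/(1 + 0.592) = 1.1840/1.592 = 0.7437 → 0.74
T̂ = ρX + (1 − ρ)μ
  = 0.74 × 61 + 0.26 × 75
  = 45.14 + 19.50
  = 64.640
  ≈ 64.64

64.64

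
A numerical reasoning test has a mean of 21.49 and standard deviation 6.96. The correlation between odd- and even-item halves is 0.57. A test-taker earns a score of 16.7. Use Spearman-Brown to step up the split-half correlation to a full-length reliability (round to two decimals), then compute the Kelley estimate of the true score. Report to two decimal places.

Spearman-Brown: ρ = 2r/(1 + r) = 2(0.57)/(1 + 0.57) = 1.140/1.57 = 0.7261 → 0.73
T̂ = ρX + (1 − ρ)μ
  = 0.73 × 16.7 + 0.27 × 21.49
  = 12.191 + 5.8023
  = 17.993
  ≈ 17.99

17.99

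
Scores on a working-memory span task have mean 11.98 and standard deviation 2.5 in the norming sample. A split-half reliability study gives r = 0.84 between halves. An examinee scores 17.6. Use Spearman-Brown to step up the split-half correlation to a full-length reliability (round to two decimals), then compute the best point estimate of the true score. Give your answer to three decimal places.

17.094

Spearman-Brown: ρ = 2r/(1 + r) = 2(0.84)/(1 + 0.84) = 1.680/1.84 = 0.9130 → 0.91
Weight the observed score by reliability and the mean by (1 − reliability): T̂ = 0.91·17.6 + 0.09·11.98 = 16.016 + 1.0782 = 17.0942.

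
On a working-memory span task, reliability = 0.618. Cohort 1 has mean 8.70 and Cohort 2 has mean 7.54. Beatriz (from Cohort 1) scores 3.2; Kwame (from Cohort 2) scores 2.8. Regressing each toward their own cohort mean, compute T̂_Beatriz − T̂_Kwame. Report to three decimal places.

T̂_Beatriz = 0.618(3.2) + 0.382(8.70) = 5.30100
T̂_Kwame = 0.618(2.8) + 0.382(7.54) = 4.61068
Difference = 5.30100 − 4.61068 = 0.69032

0.690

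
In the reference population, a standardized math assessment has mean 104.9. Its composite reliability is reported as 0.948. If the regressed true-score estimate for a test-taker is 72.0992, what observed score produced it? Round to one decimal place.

T̂ = ρX + (1 − ρ)μ  ⇒  X = (T̂ − (1 − ρ)μ) / ρ
X = (72.0992 − 0.052 × 104.9) / 0.948 = (72.0992 − 5.4548) / 0.948 = 66.6444 / 0.948 = 70.300

70.3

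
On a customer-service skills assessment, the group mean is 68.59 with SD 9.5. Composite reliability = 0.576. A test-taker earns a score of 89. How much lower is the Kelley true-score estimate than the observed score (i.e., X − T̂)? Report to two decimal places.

8.65

T̂ = 0.576(89) + 0.424(68.59) = 51.264 + 29.08216 = 80.3462 → 80.346
X − T̂ = 89 − 80.346 = 8.654 → 8.65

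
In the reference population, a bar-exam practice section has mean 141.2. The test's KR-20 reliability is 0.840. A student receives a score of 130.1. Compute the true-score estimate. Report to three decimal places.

131.876

T̂ = 0.840(130.1) + 0.160(141.2) = 109.2840 + 22.5920 = 131.8760 → 131.876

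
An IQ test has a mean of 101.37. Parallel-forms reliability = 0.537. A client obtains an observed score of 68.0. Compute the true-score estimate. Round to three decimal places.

Kelley's formula gives T̂ = 0.537·68.0 + 0.463·101.37 = 36.5160 + 46.93431 = 83.4503.

83.450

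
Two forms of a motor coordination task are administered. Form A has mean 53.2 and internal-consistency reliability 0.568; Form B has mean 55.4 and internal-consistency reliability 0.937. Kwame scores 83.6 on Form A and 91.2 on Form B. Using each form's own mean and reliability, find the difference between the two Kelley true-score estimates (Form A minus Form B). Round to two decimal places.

T̂_A = 0.568(83.6) + 0.432(53.2) = 70.4672
T̂_B = 0.937(91.2) + 0.063(55.4) = 88.9446
T̂_A − T̂_B = -18.4774

-18.48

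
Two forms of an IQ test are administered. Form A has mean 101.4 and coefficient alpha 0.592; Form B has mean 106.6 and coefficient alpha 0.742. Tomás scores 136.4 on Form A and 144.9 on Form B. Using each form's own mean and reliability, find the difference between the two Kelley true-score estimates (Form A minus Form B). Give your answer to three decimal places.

T̂_A = 0.592(136.4) + 0.408(101.4) = 122.12000
T̂_B = 0.742(144.9) + 0.258(106.6) = 135.01860
T̂_A − T̂_B = -12.89860

-12.899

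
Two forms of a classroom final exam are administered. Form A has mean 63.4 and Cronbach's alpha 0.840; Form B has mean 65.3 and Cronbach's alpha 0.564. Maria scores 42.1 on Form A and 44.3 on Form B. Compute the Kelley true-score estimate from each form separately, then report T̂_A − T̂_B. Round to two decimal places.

T̂_A = 0.840(42.1) + 0.160(63.4) = 45.5080
T̂_B = 0.564(44.3) + 0.436(65.3) = 53.4560
T̂_A − T̂_B = -7.9480

-7.95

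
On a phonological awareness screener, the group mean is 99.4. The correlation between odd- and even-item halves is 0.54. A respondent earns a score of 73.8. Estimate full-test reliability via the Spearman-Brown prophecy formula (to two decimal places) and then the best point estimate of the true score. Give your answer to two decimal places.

81.48

Spearman-Brown: ρ = 2r/(1 + r) = 2(0.54)/(1 + 0.54) = 1.080/1.54 = 0.7013 → 0.70
Regress the observed score toward the mean by the unreliability: T̂ = 0.70·73.8 + 0.30·99.4 = 51.660 + 29.820 = 81.480.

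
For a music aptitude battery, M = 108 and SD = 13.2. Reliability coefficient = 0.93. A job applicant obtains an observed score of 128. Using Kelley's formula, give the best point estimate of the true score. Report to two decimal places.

126.60

T̂ = 0.93(128) + 0.07(108) = 119.04 + 7.56 = 126.600 → 126.60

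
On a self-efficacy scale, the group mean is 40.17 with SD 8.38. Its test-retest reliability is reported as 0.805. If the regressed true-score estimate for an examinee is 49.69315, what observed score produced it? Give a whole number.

52

T̂ = ρX + (1 − ρ)μ  ⇒  X = (T̂ − (1 − ρ)μ) / ρ
X = (49.69315 − 0.195 × 40.17) / 0.805 = (49.69315 − 7.83315) / 0.805 = 41.86000 / 0.805 = 52.00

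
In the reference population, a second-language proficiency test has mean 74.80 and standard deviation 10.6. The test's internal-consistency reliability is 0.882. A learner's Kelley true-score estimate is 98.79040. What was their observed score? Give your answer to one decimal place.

102.0

T̂ = ρX + (1 − ρ)μ  ⇒  X = (T̂ − (1 − ρ)μ) / ρ
X = (98.79040 − 0.118 × 74.80) / 0.882 = (98.79040 − 8.82640) / 0.882 = 89.96400 / 0.882 = 102.000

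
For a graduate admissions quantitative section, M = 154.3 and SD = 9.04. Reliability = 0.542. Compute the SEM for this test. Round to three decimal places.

6.118

SEM = SD · √(1 − ρ) = 9.04 × √0.458 = 9.04 × 0.6768 = 6.1179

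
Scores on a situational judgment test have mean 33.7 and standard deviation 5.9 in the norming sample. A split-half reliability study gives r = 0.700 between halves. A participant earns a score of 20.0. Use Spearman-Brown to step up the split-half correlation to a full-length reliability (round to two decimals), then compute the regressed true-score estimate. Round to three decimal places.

Spearman-Brown: ρ = 2r/(1 + r) = 2(0.700)/(1 + 0.700) = 1.4000/1.700 = 0.8235 → 0.82
T̂ = 0.82(20.0) + 0.18(33.7) = 16.400 + 6.066 = 22.4660 → 22.466

22.466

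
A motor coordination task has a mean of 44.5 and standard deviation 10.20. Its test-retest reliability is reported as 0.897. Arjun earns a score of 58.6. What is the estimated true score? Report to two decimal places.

57.15

Weight the observed score by reliability and the mean by (1 − reliability): T̂ = 0.897·58.6 + 0.103·44.5 = 52.5642 + 4.5835 = 57.148.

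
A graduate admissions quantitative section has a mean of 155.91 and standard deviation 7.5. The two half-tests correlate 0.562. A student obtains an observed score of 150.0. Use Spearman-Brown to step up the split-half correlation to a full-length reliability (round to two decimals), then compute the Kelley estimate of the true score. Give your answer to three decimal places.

Spearman-Brown: ρ = 2r/(1 + r) = 2(0.562)/(1 + 0.562) = 1.1240/1.562 = 0.7196 → 0.72
T̂ = ρX + (1 − ρ)μ
  = 0.72 × 150.0 + 0.28 × 155.91
  = 108.000 + 43.6548
  = 151.6548
  ≈ 151.655

151.655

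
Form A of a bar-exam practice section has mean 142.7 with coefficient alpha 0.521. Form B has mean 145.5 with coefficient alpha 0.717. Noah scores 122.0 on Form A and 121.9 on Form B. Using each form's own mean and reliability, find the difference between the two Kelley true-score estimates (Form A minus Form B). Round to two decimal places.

T̂_A = 0.521(122.0) + 0.479(142.7) = 131.9153
T̂_B = 0.717(121.9) + 0.283(145.5) = 128.5788
T̂_A − T̂_B = 3.3365

3.34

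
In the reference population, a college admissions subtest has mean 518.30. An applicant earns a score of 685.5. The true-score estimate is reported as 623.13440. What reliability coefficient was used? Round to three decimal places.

T̂ = ρX + (1 − ρ)μ  ⇒  T̂ − μ = ρ(X − μ)
ρ = (T̂ − μ)/(X − μ) = (623.13440 − 518.30) / (685.5 − 518.30) = 104.83440 / 167.20 = 0.62700

0.627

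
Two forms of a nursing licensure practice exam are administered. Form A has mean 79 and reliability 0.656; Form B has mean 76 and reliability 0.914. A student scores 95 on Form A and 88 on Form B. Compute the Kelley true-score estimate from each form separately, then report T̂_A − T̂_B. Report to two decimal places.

2.53

T̂_A = 0.656(95) + 0.344(79) = 89.4960
T̂_B = 0.914(88) + 0.086(76) = 86.9680
T̂_A − T̂_B = 2.5280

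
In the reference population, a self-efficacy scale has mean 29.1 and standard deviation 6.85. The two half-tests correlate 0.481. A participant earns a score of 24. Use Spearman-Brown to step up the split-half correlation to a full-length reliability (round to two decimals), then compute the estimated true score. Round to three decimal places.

Spearman-Brown: ρ = 2r/(1 + r) = 2(0.481)/(1 + 0.481) = 0.9620/1.481 = 0.6496 → 0.65
T̂ = ρX + (1 − ρ)μ
  = 0.65 × 24 + 0.35 × 29.1
  = 15.60 + 10.185
  = 25.7850
  ≈ 25.785

25.785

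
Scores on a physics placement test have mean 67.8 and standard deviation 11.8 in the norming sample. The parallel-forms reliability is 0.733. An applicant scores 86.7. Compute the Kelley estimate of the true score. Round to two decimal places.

81.65

Regress the observed score toward the mean by the unreliability: T̂ = 0.733·86.7 + 0.267·67.8 = 63.5511 + 18.1026 = 81.654.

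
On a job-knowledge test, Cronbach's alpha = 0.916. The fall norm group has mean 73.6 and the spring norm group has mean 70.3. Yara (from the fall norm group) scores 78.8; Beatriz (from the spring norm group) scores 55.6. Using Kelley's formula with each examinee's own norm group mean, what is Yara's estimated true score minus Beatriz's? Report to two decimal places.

21.53

T̂_Yara = 0.916(78.8) + 0.084(73.6) = 78.3632
T̂_Beatriz = 0.916(55.6) + 0.084(70.3) = 56.8348
Difference = 78.3632 − 56.8348 = 21.5284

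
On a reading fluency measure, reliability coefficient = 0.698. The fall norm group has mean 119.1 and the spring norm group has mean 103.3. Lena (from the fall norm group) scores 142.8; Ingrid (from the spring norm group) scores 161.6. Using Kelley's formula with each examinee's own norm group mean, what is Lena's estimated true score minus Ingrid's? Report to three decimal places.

T̂_Lena = 0.698(142.8) + 0.302(119.1) = 135.64260
T̂_Ingrid = 0.698(161.6) + 0.302(103.3) = 143.99340
Difference = 135.64260 − 143.99340 = -8.35080

-8.351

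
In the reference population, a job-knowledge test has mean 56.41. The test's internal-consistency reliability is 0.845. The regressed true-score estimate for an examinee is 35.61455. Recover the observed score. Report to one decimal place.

T̂ = ρX + (1 − ρ)μ  ⇒  X = (T̂ − (1 − ρ)μ) / ρ
X = (35.61455 − 0.155 × 56.41) / 0.845 = (35.61455 − 8.74355) / 0.845 = 26.87100 / 0.845 = 31.800

31.8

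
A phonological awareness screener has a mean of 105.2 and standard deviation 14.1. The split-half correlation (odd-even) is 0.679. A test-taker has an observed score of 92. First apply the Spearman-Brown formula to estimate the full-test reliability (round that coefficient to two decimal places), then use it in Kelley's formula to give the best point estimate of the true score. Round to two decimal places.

94.51

Spearman-Brown: ρ = 2r/(1 + r) = 2(0.679)/(1 + 0.679) = 1.3580/1.679 = 0.8088 → 0.81
T̂ = ρX + (1 − ρ)μ
  = 0.81 × 92 + 0.19 × 105.2
  = 74.52 + 19.988
  = 94.508
  ≈ 94.51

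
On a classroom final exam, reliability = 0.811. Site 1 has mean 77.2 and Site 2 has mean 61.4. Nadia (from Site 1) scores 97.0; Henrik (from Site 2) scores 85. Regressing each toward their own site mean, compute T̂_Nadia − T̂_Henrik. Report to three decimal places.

12.718

T̂_Nadia = 0.811(97.0) + 0.189(77.2) = 93.25780
T̂_Henrik = 0.811(85) + 0.189(61.4) = 80.53960
Difference = 93.25780 − 80.53960 = 12.71820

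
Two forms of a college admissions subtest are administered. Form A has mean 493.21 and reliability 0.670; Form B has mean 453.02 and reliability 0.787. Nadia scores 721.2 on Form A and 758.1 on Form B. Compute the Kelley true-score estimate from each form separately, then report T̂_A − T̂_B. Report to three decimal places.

-47.155

T̂_A = 0.670(721.2) + 0.330(493.21) = 645.96330
T̂_B = 0.787(758.1) + 0.213(453.02) = 693.11796
T̂_A − T̂_B = -47.15466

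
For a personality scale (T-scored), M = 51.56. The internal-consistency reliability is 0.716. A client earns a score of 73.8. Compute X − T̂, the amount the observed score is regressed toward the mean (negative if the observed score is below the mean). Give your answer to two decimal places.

6.32

T̂ = 0.716(73.8) + 0.284(51.56) = 52.8408 + 14.64304 = 67.4838 → 67.484
X − T̂ = 73.8 − 67.484 = 6.316 → 6.32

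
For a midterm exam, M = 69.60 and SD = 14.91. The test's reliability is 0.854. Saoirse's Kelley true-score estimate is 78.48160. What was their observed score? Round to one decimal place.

80.0

T̂ = ρX + (1 − ρ)μ  ⇒  X = (T̂ − (1 − ρ)μ) / ρ
X = (78.48160 − 0.146 × 69.60) / 0.854 = (78.48160 − 10.16160) / 0.854 = 68.32000 / 0.854 = 80.000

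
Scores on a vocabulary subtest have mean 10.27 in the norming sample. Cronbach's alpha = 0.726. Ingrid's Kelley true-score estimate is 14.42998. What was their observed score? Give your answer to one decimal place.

T̂ = ρX + (1 − ρ)μ  ⇒  X = (T̂ − (1 − ρ)μ) / ρ
X = (14.42998 − 0.274 × 10.27) / 0.726 = (14.42998 − 2.81398) / 0.726 = 11.61600 / 0.726 = 16.000

16.0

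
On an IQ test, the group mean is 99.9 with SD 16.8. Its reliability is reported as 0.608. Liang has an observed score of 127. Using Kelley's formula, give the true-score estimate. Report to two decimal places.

T̂ = ρX + (1 − ρ)μ
  = 0.608 × 127 + 0.392 × 99.9
  = 77.216 + 39.1608
  = 116.377
  ≈ 116.38

116.38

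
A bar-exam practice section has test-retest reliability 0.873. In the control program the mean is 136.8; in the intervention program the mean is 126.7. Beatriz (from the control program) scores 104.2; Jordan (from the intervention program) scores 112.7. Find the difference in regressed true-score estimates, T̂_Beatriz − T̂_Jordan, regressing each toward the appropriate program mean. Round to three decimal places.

-6.138

T̂_Beatriz = 0.873(104.2) + 0.127(136.8) = 108.34020
T̂_Jordan = 0.873(112.7) + 0.127(126.7) = 114.47800
Difference = 108.34020 − 114.47800 = -6.13780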